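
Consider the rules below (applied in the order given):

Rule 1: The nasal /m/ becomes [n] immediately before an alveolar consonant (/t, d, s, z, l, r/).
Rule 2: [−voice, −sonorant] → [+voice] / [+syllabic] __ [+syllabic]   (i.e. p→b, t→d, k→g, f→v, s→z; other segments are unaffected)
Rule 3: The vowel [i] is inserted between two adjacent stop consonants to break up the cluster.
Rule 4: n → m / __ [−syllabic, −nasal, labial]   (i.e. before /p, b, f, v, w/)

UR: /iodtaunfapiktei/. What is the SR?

Rule 1 (nasal place assimilation): no segment meets the environment; /iodtaunfapiktei/ is unchanged.
Rule 2 (intervocalic voicing): /p/ is a voiceless obstruent between vowels /a/ and /i/, so it voices to [b]. /iodtaunfapiktei/ → iodtaunfabiktei.
Rule 3 (stop-cluster i-epenthesis): /d/ and /t/ form a stop–stop cluster, so [i] is inserted between them. /k/ and /t/ form a stop–stop cluster, so [i] is inserted between them. /iodtaunfabiktei/ → ioditaunfabikitei.
Rule 4 (nasal place assimilation): /n/ precedes the labial consonant /f/, so it assimilates in place to [m]. /ioditaunfabikitei/ → ioditaumfabikitei.

ioditaumfabikitei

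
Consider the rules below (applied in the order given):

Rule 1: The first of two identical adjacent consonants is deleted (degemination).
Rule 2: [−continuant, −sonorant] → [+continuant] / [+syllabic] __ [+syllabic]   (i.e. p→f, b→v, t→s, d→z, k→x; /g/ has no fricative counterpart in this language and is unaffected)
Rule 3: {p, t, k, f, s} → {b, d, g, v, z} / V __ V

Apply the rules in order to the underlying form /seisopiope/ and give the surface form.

seizoviove

Rule 1 (degemination): no segment meets the environment; /seisopiope/ is unchanged.
Rule 2 (intervocalic spirantization): /p/ is a stop between vowels /o/ and /i/, so it spirantizes to the fricative [f]. /p/ is a stop between vowels /o/ and /e/, so it spirantizes to the fricative [f]. /seisopiope/ → seisofiofe.
Rule 3 (intervocalic voicing): /s/ is a voiceless obstruent between vowels /i/ and /o/, so it voices to [z]. /f/ is a voiceless obstruent between vowels /o/ and /i/, so it voices to [v]. /f/ is a voiceless obstruent between vowels /o/ and /e/, so it voices to [v]. /seisofiofe/ → seizoviove.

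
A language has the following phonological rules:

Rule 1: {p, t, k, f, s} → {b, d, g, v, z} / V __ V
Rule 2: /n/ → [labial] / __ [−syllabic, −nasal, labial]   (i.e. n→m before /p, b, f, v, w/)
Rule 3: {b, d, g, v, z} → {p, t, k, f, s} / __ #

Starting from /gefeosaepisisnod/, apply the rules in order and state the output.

geveozaebizisnot

Rule 1 (intervocalic voicing): /f/ is a voiceless obstruent between vowels /e/ and /e/, so it voices to [v]. /s/ is a voiceless obstruent between vowels /o/ and /a/, so it voices to [z]. /p/ is a voiceless obstruent between vowels /e/ and /i/, so it voices to [b]. /s/ is a voiceless obstruent between vowels /i/ and /i/, so it voices to [z]. /gefeosaepisisnod/ → geveozaebizisnod.
Rule 2 (nasal place assimilation): no segment meets the environment; /geveozaebizisnod/ is unchanged.
Rule 3 (final devoicing): /d/ is a voiced obstruent in word-final position, so it devoices to [t]. /geveozaebizisnod/ → geveozaebizisnot.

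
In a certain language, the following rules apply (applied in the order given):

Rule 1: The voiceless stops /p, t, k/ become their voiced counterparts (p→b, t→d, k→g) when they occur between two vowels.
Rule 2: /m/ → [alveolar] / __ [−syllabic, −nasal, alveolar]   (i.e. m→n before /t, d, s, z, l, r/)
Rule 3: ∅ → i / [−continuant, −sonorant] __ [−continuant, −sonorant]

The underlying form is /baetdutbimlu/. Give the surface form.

Rule 1 (intervocalic voicing): no segment meets the environment; /baetdutbimlu/ is unchanged.
Rule 2 (nasal place assimilation): /m/ precedes the alveolar consonant /l/, so it assimilates in place to [n]. /baetdutbimlu/ → baetdutbinlu.
Rule 3 (stop-cluster i-epenthesis): /t/ and /d/ form a stop–stop cluster, so [i] is inserted between them. /t/ and /b/ form a stop–stop cluster, so [i] is inserted between them. /baetdutbinlu/ → baetidutibinlu.

baetidutibinlu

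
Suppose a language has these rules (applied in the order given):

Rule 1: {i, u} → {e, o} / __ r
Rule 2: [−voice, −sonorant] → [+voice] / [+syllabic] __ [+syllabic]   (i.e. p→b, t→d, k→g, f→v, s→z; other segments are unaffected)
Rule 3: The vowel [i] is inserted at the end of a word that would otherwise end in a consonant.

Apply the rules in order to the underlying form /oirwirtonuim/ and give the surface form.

Rule 1 (pre-rhotic lowering): /i/ is a high vowel immediately before /r/, so it lowers to [e]. /i/ is a high vowel immediately before /r/, so it lowers to [e]. /oirwirtonuim/ → oerwertonuim.
Rule 2 (intervocalic voicing): no segment meets the environment; /oerwertonuim/ is unchanged.
Rule 3 (final i-epenthesis): the form ends in the consonant /m/, so [i] is inserted word-finally. /oerwertonuim/ → oerwertonuimi.

oerwertonuimi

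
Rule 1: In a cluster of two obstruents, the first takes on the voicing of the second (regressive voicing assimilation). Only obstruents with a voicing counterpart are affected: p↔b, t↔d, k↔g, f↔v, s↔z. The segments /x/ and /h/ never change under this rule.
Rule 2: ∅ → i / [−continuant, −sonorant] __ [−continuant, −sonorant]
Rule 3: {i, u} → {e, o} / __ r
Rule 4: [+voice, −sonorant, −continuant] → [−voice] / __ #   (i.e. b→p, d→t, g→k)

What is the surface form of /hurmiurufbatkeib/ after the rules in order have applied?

Rule 1 (regressive voicing assimilation): /f/ precedes the voiced obstruent /b/, so it voices to [v] by assimilation. /hurmiurufbatkeib/ → hurmiuruvbatkeib.
Rule 2 (stop-cluster i-epenthesis): /t/ and /k/ form a stop–stop cluster, so [i] is inserted between them. /hurmiuruvbatkeib/ → hurmiuruvbatikeib.
Rule 3 (pre-rhotic lowering): /u/ is a high vowel immediately before /r/, so it lowers to [o]. /u/ is a high vowel immediately before /r/, so it lowers to [o]. /hurmiuruvbatikeib/ → hormioruvbatikeib.
Rule 4 (final devoicing): /b/ is a voiced stop in word-final position, so it devoices to [p]. /hormioruvbatikeib/ → hormioruvbatikeip.

hormioruvbatikeip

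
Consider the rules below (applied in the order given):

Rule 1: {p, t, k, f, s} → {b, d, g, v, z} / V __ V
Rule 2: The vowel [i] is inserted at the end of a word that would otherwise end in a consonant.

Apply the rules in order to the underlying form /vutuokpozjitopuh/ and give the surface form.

vuduokpozjidobuhi

Rule 1 (intervocalic voicing): /t/ is a voiceless obstruent between vowels /u/ and /u/, so it voices to [d]. /t/ is a voiceless obstruent between vowels /i/ and /o/, so it voices to [d]. /p/ is a voiceless obstruent between vowels /o/ and /u/, so it voices to [b]. /vutuokpozjitopuh/ → vuduokpozjidobuh.
Rule 2 (final i-epenthesis): the form ends in the consonant /h/, so [i] is inserted word-finally. /vuduokpozjidobuh/ → vuduokpozjidobuhi.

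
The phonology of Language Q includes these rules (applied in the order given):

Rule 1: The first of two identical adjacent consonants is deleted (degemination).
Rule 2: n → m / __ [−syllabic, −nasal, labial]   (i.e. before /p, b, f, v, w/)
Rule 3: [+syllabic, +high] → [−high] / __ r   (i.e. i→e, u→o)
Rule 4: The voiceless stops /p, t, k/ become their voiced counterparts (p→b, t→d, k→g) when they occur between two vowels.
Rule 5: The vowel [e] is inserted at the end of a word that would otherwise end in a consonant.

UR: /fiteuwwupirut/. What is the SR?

Rule 1 (degemination): /ww/ is a geminate; the first /w/ deletes. /fiteuwwupirut/ → fiteuwupirut.
Rule 2 (nasal place assimilation): no segment meets the environment; /fiteuwupirut/ is unchanged.
Rule 3 (pre-rhotic lowering): /i/ is a high vowel immediately before /r/, so it lowers to [e]. /fiteuwupirut/ → fiteuwuperut.
Rule 4 (intervocalic voicing): /t/ is a voiceless stop between vowels /i/ and /e/, so it voices to [d]. /p/ is a voiceless stop between vowels /u/ and /e/, so it voices to [b]. /fiteuwuperut/ → fideuwuberut.
Rule 5 (final e-epenthesis): the form ends in the consonant /t/, so [e] is inserted word-finally. /fideuwuberut/ → fideuwuberute.

fideuwuberute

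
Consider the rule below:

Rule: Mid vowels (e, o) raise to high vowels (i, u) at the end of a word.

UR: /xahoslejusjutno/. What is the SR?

xahoslejusjutnu

Scanning /xahoslejusjutno/: /o/ at position 4 is not in the conditioning environment; /e/ at position 7 is not in the conditioning environment; /o/ is a mid vowel in word-final position, so it raises to [u].
Result: [xahoslejusjutnu].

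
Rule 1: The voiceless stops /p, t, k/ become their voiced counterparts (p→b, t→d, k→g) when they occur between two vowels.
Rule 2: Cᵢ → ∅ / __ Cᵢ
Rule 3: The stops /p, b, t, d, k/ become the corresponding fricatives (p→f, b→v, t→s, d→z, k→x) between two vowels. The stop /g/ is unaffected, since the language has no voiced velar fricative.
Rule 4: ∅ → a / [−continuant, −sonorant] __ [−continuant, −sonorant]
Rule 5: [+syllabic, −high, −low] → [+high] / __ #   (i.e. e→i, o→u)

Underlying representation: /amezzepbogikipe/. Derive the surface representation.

Rule 1 (intervocalic voicing): /k/ is a voiceless stop between vowels /i/ and /i/, so it voices to [g]. /p/ is a voiceless stop between vowels /i/ and /e/, so it voices to [b]. /amezzepbogikipe/ → amezzepbogigibe.
Rule 2 (degemination): /zz/ is a geminate; the first /z/ deletes. /amezzepbogigibe/ → amezepbogigibe.
Rule 3 (intervocalic spirantization): /b/ is a stop between vowels /i/ and /e/, so it spirantizes to the fricative [v]. /amezepbogigibe/ → amezepbogigive.
Rule 4 (stop-cluster a-epenthesis): /p/ and /b/ form a stop–stop cluster, so [a] is inserted between them. /amezepbogigive/ → amezepabogigive.
Rule 5 (final vowel raising): /e/ is a mid vowel in word-final position, so it raises to [i]. /amezepabogigive/ → amezepabogigivi.

amezepabogigivi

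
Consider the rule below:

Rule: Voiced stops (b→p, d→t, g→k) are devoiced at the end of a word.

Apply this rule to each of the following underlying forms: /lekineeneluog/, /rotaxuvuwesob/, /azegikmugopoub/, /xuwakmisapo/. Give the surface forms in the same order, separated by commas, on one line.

lekineeneluok, rotaxuvuwesop, azegikmugopoup, xuwakmisapo

/lekineeneluog/: /g/ is a voiced stop in word-final position, so it devoices to [k]. → [lekineeneluok].
/rotaxuvuwesob/: /b/ is a voiced stop in word-final position, so it devoices to [p]. → [rotaxuvuwesop].
/azegikmugopoub/: /b/ is a voiced stop in word-final position, so it devoices to [p]. → [azegikmugopoup].
/xuwakmisapo/: the rule's environment is not met; surfaces unchanged as [xuwakmisapo].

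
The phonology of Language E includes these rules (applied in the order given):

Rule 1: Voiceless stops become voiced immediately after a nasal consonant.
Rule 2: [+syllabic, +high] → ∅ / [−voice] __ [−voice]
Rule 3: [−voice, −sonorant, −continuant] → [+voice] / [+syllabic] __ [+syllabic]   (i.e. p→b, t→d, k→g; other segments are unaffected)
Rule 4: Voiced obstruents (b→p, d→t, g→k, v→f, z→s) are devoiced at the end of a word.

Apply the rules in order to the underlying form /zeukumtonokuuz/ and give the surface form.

Rule 1 (post-nasal voicing): /t/ is a voiceless stop immediately after the nasal /m/, so it voices to [d]. /zeukumtonokuuz/ → zeukumdonokuuz.
Rule 2 (high vowel syncope): no segment meets the environment; /zeukumdonokuuz/ is unchanged.
Rule 3 (intervocalic voicing): /k/ is a voiceless stop between vowels /u/ and /u/, so it voices to [g]. /k/ is a voiceless stop between vowels /o/ and /u/, so it voices to [g]. /zeukumdonokuuz/ → zeugumdonoguuz.
Rule 4 (final devoicing): /z/ is a voiced obstruent in word-final position, so it devoices to [s]. /zeugumdonoguuz/ → zeugumdonoguus.

zeugumdonoguus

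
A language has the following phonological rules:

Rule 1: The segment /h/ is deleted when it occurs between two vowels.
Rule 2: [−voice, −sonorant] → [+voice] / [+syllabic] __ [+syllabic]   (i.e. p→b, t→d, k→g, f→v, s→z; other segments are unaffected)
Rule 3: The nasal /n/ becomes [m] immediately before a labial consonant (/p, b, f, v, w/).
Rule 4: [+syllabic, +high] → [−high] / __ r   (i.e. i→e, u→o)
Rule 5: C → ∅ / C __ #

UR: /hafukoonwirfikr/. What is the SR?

havugoomwerfik

Rule 1 (intervocalic h-deletion): no segment meets the environment; /hafukoonwirfikr/ is unchanged.
Rule 2 (intervocalic voicing): /f/ is a voiceless obstruent between vowels /a/ and /u/, so it voices to [v]. /k/ is a voiceless obstruent between vowels /u/ and /o/, so it voices to [g]. /hafukoonwirfikr/ → havugoonwirfikr.
Rule 3 (nasal place assimilation): /n/ precedes the labial consonant /w/, so it assimilates in place to [m]. /havugoonwirfikr/ → havugoomwirfikr.
Rule 4 (pre-rhotic lowering): /i/ is a high vowel immediately before /r/, so it lowers to [e]. /havugoomwirfikr/ → havugoomwerfikr.
Rule 5 (final cluster simplification): /r/ is the second consonant of a word-final cluster /kr/, so it deletes. /havugoomwerfikr/ → havugoomwerfik.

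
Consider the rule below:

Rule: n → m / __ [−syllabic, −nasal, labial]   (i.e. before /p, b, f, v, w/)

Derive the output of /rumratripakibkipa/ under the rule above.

rumratripakibkipa

No segment of /rumratripakibkipa/ meets the structural description of the rule, so the form surfaces unchanged.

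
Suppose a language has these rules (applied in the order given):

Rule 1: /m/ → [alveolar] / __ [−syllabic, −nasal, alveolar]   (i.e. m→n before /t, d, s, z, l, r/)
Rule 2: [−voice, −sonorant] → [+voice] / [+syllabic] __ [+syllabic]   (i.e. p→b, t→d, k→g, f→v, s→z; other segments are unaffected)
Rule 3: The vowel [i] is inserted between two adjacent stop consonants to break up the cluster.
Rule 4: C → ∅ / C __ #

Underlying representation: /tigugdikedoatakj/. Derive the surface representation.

tigugidigedoadak

Rule 1 (nasal place assimilation): no segment meets the environment; /tigugdikedoatakj/ is unchanged.
Rule 2 (intervocalic voicing): /k/ is a voiceless obstruent between vowels /i/ and /e/, so it voices to [g]. /t/ is a voiceless obstruent between vowels /a/ and /a/, so it voices to [d]. /tigugdikedoatakj/ → tigugdigedoadakj.
Rule 3 (stop-cluster i-epenthesis): /g/ and /d/ form a stop–stop cluster, so [i] is inserted between them. /tigugdigedoadakj/ → tigugidigedoadakj.
Rule 4 (final cluster simplification): /j/ is the second consonant of a word-final cluster /kj/, so it deletes. /tigugidigedoadakj/ → tigugidigedoadak.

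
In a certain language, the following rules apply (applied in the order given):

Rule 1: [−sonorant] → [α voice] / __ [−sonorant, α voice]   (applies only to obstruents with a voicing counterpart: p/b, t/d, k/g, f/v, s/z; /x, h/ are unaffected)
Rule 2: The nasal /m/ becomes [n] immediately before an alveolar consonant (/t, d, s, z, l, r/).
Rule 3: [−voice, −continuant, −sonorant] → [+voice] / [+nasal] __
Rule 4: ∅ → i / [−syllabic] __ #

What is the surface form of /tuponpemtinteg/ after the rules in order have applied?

tuponbendindegi

Rule 1 (regressive voicing assimilation): no segment meets the environment; /tuponpemtinteg/ is unchanged.
Rule 2 (nasal place assimilation): /m/ precedes the alveolar consonant /t/, so it assimilates in place to [n]. /tuponpemtinteg/ → tuponpentinteg.
Rule 3 (post-nasal voicing): /p/ is a voiceless stop immediately after the nasal /n/, so it voices to [b]. /t/ is a voiceless stop immediately after the nasal /n/, so it voices to [d]. /t/ is a voiceless stop immediately after the nasal /n/, so it voices to [d]. /tuponpentinteg/ → tuponbendindeg.
Rule 4 (final i-epenthesis): the form ends in the consonant /g/, so [i] is inserted word-finally. /tuponbendindeg/ → tuponbendindegi.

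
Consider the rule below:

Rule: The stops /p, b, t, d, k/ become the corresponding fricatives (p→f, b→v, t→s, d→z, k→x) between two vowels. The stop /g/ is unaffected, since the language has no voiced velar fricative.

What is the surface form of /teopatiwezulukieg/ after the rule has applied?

teofasiwezuluxieg

Scanning /teopatiwezulukieg/: /t/ at position 1 is not in the conditioning environment; /p/ is a stop between vowels /o/ and /a/, so it spirantizes to the fricative [f]; /t/ is a stop between vowels /a/ and /i/, so it spirantizes to the fricative [s]; /k/ is a stop between vowels /u/ and /i/, so it spirantizes to the fricative [x].
Result: [teofasiwezuluxieg].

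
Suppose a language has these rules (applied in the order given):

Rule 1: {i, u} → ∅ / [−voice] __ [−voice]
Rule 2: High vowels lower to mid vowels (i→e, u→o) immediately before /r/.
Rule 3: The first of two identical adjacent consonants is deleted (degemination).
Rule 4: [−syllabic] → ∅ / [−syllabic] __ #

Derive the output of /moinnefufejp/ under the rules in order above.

Rule 1 (high vowel syncope): /u/ is a high vowel flanked by voiceless consonants /f/ and /f/, so it deletes. /moinnefufejp/ → moinneffejp.
Rule 2 (pre-rhotic lowering): no segment meets the environment; /moinneffejp/ is unchanged.
Rule 3 (degemination): /nn/ is a geminate; the first /n/ deletes. /ff/ is a geminate; the first /f/ deletes. /moinneffejp/ → moinefejp.
Rule 4 (final cluster simplification): /p/ is the second consonant of a word-final cluster /jp/, so it deletes. /moinefejp/ → moinefej.

moinefej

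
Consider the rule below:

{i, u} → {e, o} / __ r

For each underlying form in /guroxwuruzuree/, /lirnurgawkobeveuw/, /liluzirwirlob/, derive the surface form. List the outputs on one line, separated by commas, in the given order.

/guroxwuruzuree/: /u/ is a high vowel immediately before /r/, so it lowers to [o]. /u/ is a high vowel immediately before /r/, so it lowers to [o]. /u/ is a high vowel immediately before /r/, so it lowers to [o]. → [goroxworuzoree].
/lirnurgawkobeveuw/: /i/ is a high vowel immediately before /r/, so it lowers to [e]. /u/ is a high vowel immediately before /r/, so it lowers to [o]. → [lernorgawkobeveuw].
/liluzirwirlob/: /i/ is a high vowel immediately before /r/, so it lowers to [e]. /i/ is a high vowel immediately before /r/, so it lowers to [e]. → [liluzerwerlob].

goroxworuzoree, lernorgawkobeveuw, liluzerwerlob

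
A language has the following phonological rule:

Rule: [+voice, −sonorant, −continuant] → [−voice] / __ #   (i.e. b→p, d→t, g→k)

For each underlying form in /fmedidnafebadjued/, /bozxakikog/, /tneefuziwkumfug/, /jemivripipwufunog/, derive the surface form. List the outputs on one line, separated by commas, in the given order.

fmedidnafebadjuet, bozxakikok, tneefuziwkumfuk, jemivripipwufunok

/fmedidnafebadjued/: /d/ is a voiced stop in word-final position, so it devoices to [t]. → [fmedidnafebadjuet].
/bozxakikog/: /g/ is a voiced stop in word-final position, so it devoices to [k]. → [bozxakikok].
/tneefuziwkumfug/: /g/ is a voiced stop in word-final position, so it devoices to [k]. → [tneefuziwkumfuk].
/jemivripipwufunog/: /g/ is a voiced stop in word-final position, so it devoices to [k]. → [jemivripipwufunok].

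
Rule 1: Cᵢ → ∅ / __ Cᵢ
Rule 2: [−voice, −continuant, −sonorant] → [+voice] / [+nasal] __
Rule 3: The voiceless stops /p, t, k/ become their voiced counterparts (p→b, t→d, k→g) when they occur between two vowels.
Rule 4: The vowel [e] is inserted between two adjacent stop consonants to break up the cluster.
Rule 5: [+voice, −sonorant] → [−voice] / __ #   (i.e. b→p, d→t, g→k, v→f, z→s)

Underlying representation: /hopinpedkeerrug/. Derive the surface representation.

hobinbedekeeruk

Rule 1 (degemination): /rr/ is a geminate; the first /r/ deletes. /hopinpedkeerrug/ → hopinpedkeerug.
Rule 2 (post-nasal voicing): /p/ is a voiceless stop immediately after the nasal /n/, so it voices to [b]. /hopinpedkeerug/ → hopinbedkeerug.
Rule 3 (intervocalic voicing): /p/ is a voiceless stop between vowels /o/ and /i/, so it voices to [b]. /hopinbedkeerug/ → hobinbedkeerug.
Rule 4 (stop-cluster e-epenthesis): /d/ and /k/ form a stop–stop cluster, so [e] is inserted between them. /hobinbedkeerug/ → hobinbedekeerug.
Rule 5 (final devoicing): /g/ is a voiced obstruent in word-final position, so it devoices to [k]. /hobinbedekeerug/ → hobinbedekeeruk.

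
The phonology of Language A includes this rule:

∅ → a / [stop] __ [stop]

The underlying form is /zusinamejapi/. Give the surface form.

zusinamejapi

No segment of /zusinamejapi/ meets the structural description of the rule, so the form surfaces unchanged.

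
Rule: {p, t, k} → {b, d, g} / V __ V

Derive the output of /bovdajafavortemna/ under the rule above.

No segment of /bovdajafavortemna/ meets the structural description of the rule, so the form surfaces unchanged.

bovdajafavortemna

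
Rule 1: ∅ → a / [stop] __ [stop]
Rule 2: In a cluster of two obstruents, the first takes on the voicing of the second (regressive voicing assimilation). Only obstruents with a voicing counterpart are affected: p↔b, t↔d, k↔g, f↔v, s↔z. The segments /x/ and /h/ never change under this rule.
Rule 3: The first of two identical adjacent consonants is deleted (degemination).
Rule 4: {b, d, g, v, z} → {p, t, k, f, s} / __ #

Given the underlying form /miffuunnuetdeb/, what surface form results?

Rule 1 (stop-cluster a-epenthesis): /t/ and /d/ form a stop–stop cluster, so [a] is inserted between them. /miffuunnuetdeb/ → miffuunnuetadeb.
Rule 2 (regressive voicing assimilation): no segment meets the environment; /miffuunnuetadeb/ is unchanged.
Rule 3 (degemination): /ff/ is a geminate; the first /f/ deletes. /nn/ is a geminate; the first /n/ deletes. /miffuunnuetadeb/ → mifuunuetadeb.
Rule 4 (final devoicing): /b/ is a voiced obstruent in word-final position, so it devoices to [p]. /mifuunuetadeb/ → mifuunuetadep.

mifuunuetadep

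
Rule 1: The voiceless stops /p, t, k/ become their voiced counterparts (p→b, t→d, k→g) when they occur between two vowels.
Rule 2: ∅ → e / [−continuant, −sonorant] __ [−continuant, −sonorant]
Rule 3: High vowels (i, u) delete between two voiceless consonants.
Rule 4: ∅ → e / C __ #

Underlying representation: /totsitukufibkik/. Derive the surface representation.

Rule 1 (intervocalic voicing): /t/ is a voiceless stop between vowels /i/ and /u/, so it voices to [d]. /k/ is a voiceless stop between vowels /u/ and /u/, so it voices to [g]. /totsitukufibkik/ → totsidugufibkik.
Rule 2 (stop-cluster e-epenthesis): /b/ and /k/ form a stop–stop cluster, so [e] is inserted between them. /totsidugufibkik/ → totsidugufibekik.
Rule 3 (high vowel syncope): /i/ is a high vowel flanked by voiceless consonants /k/ and /k/, so it deletes. /totsidugufibekik/ → totsidugufibekk.
Rule 4 (final e-epenthesis): the form ends in the consonant /k/, so [e] is inserted word-finally. /totsidugufibekk/ → totsidugufibekke.

totsidugufibekke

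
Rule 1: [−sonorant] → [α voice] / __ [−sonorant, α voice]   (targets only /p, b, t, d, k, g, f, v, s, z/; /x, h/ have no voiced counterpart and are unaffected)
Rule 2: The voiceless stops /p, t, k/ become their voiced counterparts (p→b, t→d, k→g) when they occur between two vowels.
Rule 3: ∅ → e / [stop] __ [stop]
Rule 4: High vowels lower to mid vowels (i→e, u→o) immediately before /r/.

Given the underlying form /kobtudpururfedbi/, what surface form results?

Rule 1 (regressive voicing assimilation): /b/ precedes the voiceless obstruent /t/, so it devoices to [p] by assimilation. /d/ precedes the voiceless obstruent /p/, so it devoices to [t] by assimilation. /kobtudpururfedbi/ → koptutpururfedbi.
Rule 2 (intervocalic voicing): no segment meets the environment; /koptutpururfedbi/ is unchanged.
Rule 3 (stop-cluster e-epenthesis): /p/ and /t/ form a stop–stop cluster, so [e] is inserted between them. /t/ and /p/ form a stop–stop cluster, so [e] is inserted between them. /d/ and /b/ form a stop–stop cluster, so [e] is inserted between them. /koptutpururfedbi/ → kopetutepururfedebi.
Rule 4 (pre-rhotic lowering): /u/ is a high vowel immediately before /r/, so it lowers to [o]. /u/ is a high vowel immediately before /r/, so it lowers to [o]. /kopetutepururfedebi/ → kopetutepororfedebi.

kopetutepororfedebi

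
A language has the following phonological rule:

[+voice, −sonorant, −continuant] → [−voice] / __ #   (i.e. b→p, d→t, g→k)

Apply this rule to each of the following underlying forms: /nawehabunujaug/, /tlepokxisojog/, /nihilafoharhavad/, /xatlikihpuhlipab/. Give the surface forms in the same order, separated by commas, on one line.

nawehabunujauk, tlepokxisojok, nihilafoharhavat, xatlikihpuhlipap

/nawehabunujaug/: /g/ is a voiced stop in word-final position, so it devoices to [k]. → [nawehabunujauk].
/tlepokxisojog/: /g/ is a voiced stop in word-final position, so it devoices to [k]. → [tlepokxisojok].
/nihilafoharhavad/: /d/ is a voiced stop in word-final position, so it devoices to [t]. → [nihilafoharhavat].
/xatlikihpuhlipab/: /b/ is a voiced stop in word-final position, so it devoices to [p]. → [xatlikihpuhlipap].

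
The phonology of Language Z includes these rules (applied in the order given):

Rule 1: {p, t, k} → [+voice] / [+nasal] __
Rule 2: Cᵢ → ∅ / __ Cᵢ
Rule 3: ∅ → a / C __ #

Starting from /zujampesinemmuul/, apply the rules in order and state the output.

zujambesinemuula

Rule 1 (post-nasal voicing): /p/ is a voiceless stop immediately after the nasal /m/, so it voices to [b]. /zujampesinemmuul/ → zujambesinemmuul.
Rule 2 (degemination): /mm/ is a geminate; the first /m/ deletes. /zujambesinemmuul/ → zujambesinemuul.
Rule 3 (final a-epenthesis): the form ends in the consonant /l/, so [a] is inserted word-finally. /zujambesinemuul/ → zujambesinemuula.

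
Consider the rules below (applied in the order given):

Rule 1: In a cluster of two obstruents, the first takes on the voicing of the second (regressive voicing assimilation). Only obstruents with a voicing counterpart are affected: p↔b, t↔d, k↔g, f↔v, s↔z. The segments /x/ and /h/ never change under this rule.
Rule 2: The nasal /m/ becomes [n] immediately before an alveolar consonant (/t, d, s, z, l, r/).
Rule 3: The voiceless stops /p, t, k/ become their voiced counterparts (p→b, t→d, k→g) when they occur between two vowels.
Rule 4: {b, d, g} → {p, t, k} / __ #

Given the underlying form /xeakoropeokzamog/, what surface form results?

Rule 1 (regressive voicing assimilation): /k/ precedes the voiced obstruent /z/, so it voices to [g] by assimilation. /xeakoropeokzamog/ → xeakoropeogzamog.
Rule 2 (nasal place assimilation): no segment meets the environment; /xeakoropeogzamog/ is unchanged.
Rule 3 (intervocalic voicing): /k/ is a voiceless stop between vowels /a/ and /o/, so it voices to [g]. /p/ is a voiceless stop between vowels /o/ and /e/, so it voices to [b]. /xeakoropeogzamog/ → xeagorobeogzamog.
Rule 4 (final devoicing): /g/ is a voiced stop in word-final position, so it devoices to [k]. /xeagorobeogzamog/ → xeagorobeogzamok.

xeagorobeogzamok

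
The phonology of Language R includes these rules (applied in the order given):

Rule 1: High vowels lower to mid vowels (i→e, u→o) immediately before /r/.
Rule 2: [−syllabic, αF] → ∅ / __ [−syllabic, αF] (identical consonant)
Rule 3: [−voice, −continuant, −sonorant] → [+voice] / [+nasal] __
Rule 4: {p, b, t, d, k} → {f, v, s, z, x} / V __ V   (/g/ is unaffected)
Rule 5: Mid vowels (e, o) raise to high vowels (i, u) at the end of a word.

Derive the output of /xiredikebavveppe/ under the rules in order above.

xerezixevavefi

Rule 1 (pre-rhotic lowering): /i/ is a high vowel immediately before /r/, so it lowers to [e]. /xiredikebavveppe/ → xeredikebavveppe.
Rule 2 (degemination): /vv/ is a geminate; the first /v/ deletes. /pp/ is a geminate; the first /p/ deletes. /xeredikebavveppe/ → xeredikebavepe.
Rule 3 (post-nasal voicing): no segment meets the environment; /xeredikebavepe/ is unchanged.
Rule 4 (intervocalic spirantization): /d/ is a stop between vowels /e/ and /i/, so it spirantizes to the fricative [z]. /k/ is a stop between vowels /i/ and /e/, so it spirantizes to the fricative [x]. /b/ is a stop between vowels /e/ and /a/, so it spirantizes to the fricative [v]. /p/ is a stop between vowels /e/ and /e/, so it spirantizes to the fricative [f]. /xeredikebavepe/ → xerezixevavefe.
Rule 5 (final vowel raising): /e/ is a mid vowel in word-final position, so it raises to [i]. /xerezixevavefe/ → xerezixevavefi.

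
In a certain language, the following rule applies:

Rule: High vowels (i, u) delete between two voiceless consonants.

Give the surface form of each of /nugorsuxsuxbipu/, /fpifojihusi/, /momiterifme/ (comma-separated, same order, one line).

nugorsxsxbipu, fpfojihsi, momiterifme

/nugorsuxsuxbipu/: /u/ is a high vowel flanked by voiceless consonants /s/ and /x/, so it deletes. /u/ is a high vowel flanked by voiceless consonants /s/ and /x/, so it deletes. → [nugorsxsxbipu].
/fpifojihusi/: /i/ is a high vowel flanked by voiceless consonants /p/ and /f/, so it deletes. /u/ is a high vowel flanked by voiceless consonants /h/ and /s/, so it deletes. → [fpfojihsi].
/momiterifme/: the rule's environment is not met; surfaces unchanged as [momiterifme].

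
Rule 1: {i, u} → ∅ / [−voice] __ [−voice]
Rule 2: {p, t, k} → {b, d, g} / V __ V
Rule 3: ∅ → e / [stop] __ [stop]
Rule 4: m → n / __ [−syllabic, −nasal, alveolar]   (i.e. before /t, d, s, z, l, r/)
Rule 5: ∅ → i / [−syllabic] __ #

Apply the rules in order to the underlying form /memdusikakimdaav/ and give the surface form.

menduskagindaavi

Rule 1 (high vowel syncope): /i/ is a high vowel flanked by voiceless consonants /s/ and /k/, so it deletes. /memdusikakimdaav/ → memduskakimdaav.
Rule 2 (intervocalic voicing): /k/ is a voiceless stop between vowels /a/ and /i/, so it voices to [g]. /memduskakimdaav/ → memduskagimdaav.
Rule 3 (stop-cluster e-epenthesis): no segment meets the environment; /memduskagimdaav/ is unchanged.
Rule 4 (nasal place assimilation): /m/ precedes the alveolar consonant /d/, so it assimilates in place to [n]. /m/ precedes the alveolar consonant /d/, so it assimilates in place to [n]. /memduskagimdaav/ → menduskagindaav.
Rule 5 (final i-epenthesis): the form ends in the consonant /v/, so [i] is inserted word-finally. /menduskagindaav/ → menduskagindaavi.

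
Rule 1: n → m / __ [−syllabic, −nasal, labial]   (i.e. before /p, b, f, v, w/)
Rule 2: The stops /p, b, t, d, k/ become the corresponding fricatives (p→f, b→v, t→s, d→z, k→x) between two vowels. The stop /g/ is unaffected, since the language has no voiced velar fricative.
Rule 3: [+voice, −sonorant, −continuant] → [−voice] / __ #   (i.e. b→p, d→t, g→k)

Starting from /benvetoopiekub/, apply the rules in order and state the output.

bemvesoofiexup

Rule 1 (nasal place assimilation): /n/ precedes the labial consonant /v/, so it assimilates in place to [m]. /benvetoopiekub/ → bemvetoopiekub.
Rule 2 (intervocalic spirantization): /t/ is a stop between vowels /e/ and /o/, so it spirantizes to the fricative [s]. /p/ is a stop between vowels /o/ and /i/, so it spirantizes to the fricative [f]. /k/ is a stop between vowels /e/ and /u/, so it spirantizes to the fricative [x]. /bemvetoopiekub/ → bemvesoofiexub.
Rule 3 (final devoicing): /b/ is a voiced stop in word-final position, so it devoices to [p]. /bemvesoofiexub/ → bemvesoofiexup.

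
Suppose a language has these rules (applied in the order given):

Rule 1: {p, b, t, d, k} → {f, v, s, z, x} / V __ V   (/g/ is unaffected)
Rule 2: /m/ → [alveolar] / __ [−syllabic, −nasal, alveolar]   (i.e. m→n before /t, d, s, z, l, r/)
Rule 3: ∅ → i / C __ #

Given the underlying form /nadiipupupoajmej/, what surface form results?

naziifufufoajmeji

Rule 1 (intervocalic spirantization): /d/ is a stop between vowels /a/ and /i/, so it spirantizes to the fricative [z]. /p/ is a stop between vowels /i/ and /u/, so it spirantizes to the fricative [f]. /p/ is a stop between vowels /u/ and /u/, so it spirantizes to the fricative [f]. /p/ is a stop between vowels /u/ and /o/, so it spirantizes to the fricative [f]. /nadiipupupoajmej/ → naziifufufoajmej.
Rule 2 (nasal place assimilation): no segment meets the environment; /naziifufufoajmej/ is unchanged.
Rule 3 (final i-epenthesis): the form ends in the consonant /j/, so [i] is inserted word-finally. /naziifufufoajmej/ → naziifufufoajmeji.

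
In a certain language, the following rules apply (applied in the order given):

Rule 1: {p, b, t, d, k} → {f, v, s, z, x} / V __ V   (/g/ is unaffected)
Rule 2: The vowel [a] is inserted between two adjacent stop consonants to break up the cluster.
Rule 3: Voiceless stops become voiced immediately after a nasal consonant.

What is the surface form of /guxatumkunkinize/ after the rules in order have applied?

Rule 1 (intervocalic spirantization): /t/ is a stop between vowels /a/ and /u/, so it spirantizes to the fricative [s]. /guxatumkunkinize/ → guxasumkunkinize.
Rule 2 (stop-cluster a-epenthesis): no segment meets the environment; /guxasumkunkinize/ is unchanged.
Rule 3 (post-nasal voicing): /k/ is a voiceless stop immediately after the nasal /m/, so it voices to [g]. /k/ is a voiceless stop immediately after the nasal /n/, so it voices to [g]. /guxasumkunkinize/ → guxasumgunginize.

guxasumgunginize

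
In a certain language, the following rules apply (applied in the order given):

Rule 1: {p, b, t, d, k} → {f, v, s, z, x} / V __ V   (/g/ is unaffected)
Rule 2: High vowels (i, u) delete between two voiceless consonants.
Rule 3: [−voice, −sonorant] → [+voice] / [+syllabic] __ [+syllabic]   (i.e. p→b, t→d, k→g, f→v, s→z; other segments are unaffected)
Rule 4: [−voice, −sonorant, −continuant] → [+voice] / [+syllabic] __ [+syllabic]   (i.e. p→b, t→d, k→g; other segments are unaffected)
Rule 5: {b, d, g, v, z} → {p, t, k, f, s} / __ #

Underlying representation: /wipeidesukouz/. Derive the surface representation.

wiveizesxous

Rule 1 (intervocalic spirantization): /p/ is a stop between vowels /i/ and /e/, so it spirantizes to the fricative [f]. /d/ is a stop between vowels /i/ and /e/, so it spirantizes to the fricative [z]. /k/ is a stop between vowels /u/ and /o/, so it spirantizes to the fricative [x]. /wipeidesukouz/ → wifeizesuxouz.
Rule 2 (high vowel syncope): /u/ is a high vowel flanked by voiceless consonants /s/ and /x/, so it deletes. /wifeizesuxouz/ → wifeizesxouz.
Rule 3 (intervocalic voicing): /f/ is a voiceless obstruent between vowels /i/ and /e/, so it voices to [v]. /wifeizesxouz/ → wiveizesxouz.
Rule 4 (intervocalic voicing): no segment meets the environment; /wiveizesxouz/ is unchanged.
Rule 5 (final devoicing): /z/ is a voiced obstruent in word-final position, so it devoices to [s]. /wiveizesxouz/ → wiveizesxous.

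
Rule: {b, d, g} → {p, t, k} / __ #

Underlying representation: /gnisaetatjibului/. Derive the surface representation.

gnisaetatjibului

No segment of /gnisaetatjibului/ meets the structural description of the rule, so the form surfaces unchanged.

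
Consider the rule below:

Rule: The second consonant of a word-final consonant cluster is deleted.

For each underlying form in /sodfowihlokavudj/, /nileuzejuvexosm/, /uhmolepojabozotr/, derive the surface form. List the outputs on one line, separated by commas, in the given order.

sodfowihlokavud, nileuzejuvexos, uhmolepojabozot

/sodfowihlokavudj/: /j/ is the second consonant of a word-final cluster /dj/, so it deletes. → [sodfowihlokavud].
/nileuzejuvexosm/: /m/ is the second consonant of a word-final cluster /sm/, so it deletes. → [nileuzejuvexos].
/uhmolepojabozotr/: /r/ is the second consonant of a word-final cluster /tr/, so it deletes. → [uhmolepojabozot].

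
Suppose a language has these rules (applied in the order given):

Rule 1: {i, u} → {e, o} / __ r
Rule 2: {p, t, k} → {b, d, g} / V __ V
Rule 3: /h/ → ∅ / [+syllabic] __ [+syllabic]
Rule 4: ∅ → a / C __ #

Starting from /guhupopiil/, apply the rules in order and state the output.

Rule 1 (pre-rhotic lowering): no segment meets the environment; /guhupopiil/ is unchanged.
Rule 2 (intervocalic voicing): /p/ is a voiceless stop between vowels /u/ and /o/, so it voices to [b]. /p/ is a voiceless stop between vowels /o/ and /i/, so it voices to [b]. /guhupopiil/ → guhubobiil.
Rule 3 (intervocalic h-deletion): /h/ occurs between vowels /u/ and /u/, so it deletes. /guhubobiil/ → guubobiil.
Rule 4 (final a-epenthesis): the form ends in the consonant /l/, so [a] is inserted word-finally. /guubobiil/ → guubobiila.

guubobiila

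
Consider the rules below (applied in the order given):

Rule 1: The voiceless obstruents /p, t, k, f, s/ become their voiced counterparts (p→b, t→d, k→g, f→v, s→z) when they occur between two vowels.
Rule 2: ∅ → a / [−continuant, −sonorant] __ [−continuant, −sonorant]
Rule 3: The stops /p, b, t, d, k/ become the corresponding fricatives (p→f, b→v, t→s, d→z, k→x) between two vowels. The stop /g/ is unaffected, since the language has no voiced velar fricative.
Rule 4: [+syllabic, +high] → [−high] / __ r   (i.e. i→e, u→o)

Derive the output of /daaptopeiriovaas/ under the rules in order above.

daafasoveeriovaas

Rule 1 (intervocalic voicing): /p/ is a voiceless obstruent between vowels /o/ and /e/, so it voices to [b]. /daaptopeiriovaas/ → daaptobeiriovaas.
Rule 2 (stop-cluster a-epenthesis): /p/ and /t/ form a stop–stop cluster, so [a] is inserted between them. /daaptobeiriovaas/ → daapatobeiriovaas.
Rule 3 (intervocalic spirantization): /p/ is a stop between vowels /a/ and /a/, so it spirantizes to the fricative [f]. /t/ is a stop between vowels /a/ and /o/, so it spirantizes to the fricative [s]. /b/ is a stop between vowels /o/ and /e/, so it spirantizes to the fricative [v]. /daapatobeiriovaas/ → daafasoveiriovaas.
Rule 4 (pre-rhotic lowering): /i/ is a high vowel immediately before /r/, so it lowers to [e]. /daafasoveiriovaas/ → daafasoveeriovaas.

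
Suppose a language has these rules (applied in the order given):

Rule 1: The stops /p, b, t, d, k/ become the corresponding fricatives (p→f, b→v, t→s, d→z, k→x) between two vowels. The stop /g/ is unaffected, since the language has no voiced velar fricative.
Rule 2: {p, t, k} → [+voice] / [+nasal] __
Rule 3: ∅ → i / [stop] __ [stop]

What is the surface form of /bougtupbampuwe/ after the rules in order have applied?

Rule 1 (intervocalic spirantization): no segment meets the environment; /bougtupbampuwe/ is unchanged.
Rule 2 (post-nasal voicing): /p/ is a voiceless stop immediately after the nasal /m/, so it voices to [b]. /bougtupbampuwe/ → bougtupbambuwe.
Rule 3 (stop-cluster i-epenthesis): /g/ and /t/ form a stop–stop cluster, so [i] is inserted between them. /p/ and /b/ form a stop–stop cluster, so [i] is inserted between them. /bougtupbambuwe/ → bougitupibambuwe.

bougitupibambuwe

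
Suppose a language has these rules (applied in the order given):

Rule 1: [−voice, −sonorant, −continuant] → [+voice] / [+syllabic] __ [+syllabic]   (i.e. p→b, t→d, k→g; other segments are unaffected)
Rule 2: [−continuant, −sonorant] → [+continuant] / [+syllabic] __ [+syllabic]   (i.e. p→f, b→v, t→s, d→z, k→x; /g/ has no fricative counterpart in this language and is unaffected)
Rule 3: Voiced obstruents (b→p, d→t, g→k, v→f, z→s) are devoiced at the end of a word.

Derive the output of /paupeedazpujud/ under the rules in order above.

pauveezazpujut

Rule 1 (intervocalic voicing): /p/ is a voiceless stop between vowels /u/ and /e/, so it voices to [b]. /paupeedazpujud/ → paubeedazpujud.
Rule 2 (intervocalic spirantization): /b/ is a stop between vowels /u/ and /e/, so it spirantizes to the fricative [v]. /d/ is a stop between vowels /e/ and /a/, so it spirantizes to the fricative [z]. /paubeedazpujud/ → pauveezazpujud.
Rule 3 (final devoicing): /d/ is a voiced obstruent in word-final position, so it devoices to [t]. /pauveezazpujud/ → pauveezazpujut.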